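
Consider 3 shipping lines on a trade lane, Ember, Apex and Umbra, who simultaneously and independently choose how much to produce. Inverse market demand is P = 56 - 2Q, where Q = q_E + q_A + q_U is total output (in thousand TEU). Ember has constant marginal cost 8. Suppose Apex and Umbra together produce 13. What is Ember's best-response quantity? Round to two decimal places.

5.50

With rivals' combined output fixed at 13, Ember's profit is π_E = (56 - 2·13 - 2q_E)q_E - (8q_E) = (30 - 2q_E)q_E - (8q_E).
∂π_E/∂q_E = 22 - 4q_E = 0, so q_E = 11/2.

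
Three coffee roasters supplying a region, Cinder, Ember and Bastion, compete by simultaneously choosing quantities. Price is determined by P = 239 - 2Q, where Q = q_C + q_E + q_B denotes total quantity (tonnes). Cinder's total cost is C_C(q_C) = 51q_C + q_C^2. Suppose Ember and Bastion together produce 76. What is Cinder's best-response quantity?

6

With rivals' combined output fixed at 76, Cinder's profit is π_C = (239 - 2·76 - 2q_C)q_C - (51q_C + q_C²) = (87 - 2q_C)q_C - (51q_C + q_C²).
∂π_C/∂q_C = 36 - 6q_C = 0, so q_C = 6.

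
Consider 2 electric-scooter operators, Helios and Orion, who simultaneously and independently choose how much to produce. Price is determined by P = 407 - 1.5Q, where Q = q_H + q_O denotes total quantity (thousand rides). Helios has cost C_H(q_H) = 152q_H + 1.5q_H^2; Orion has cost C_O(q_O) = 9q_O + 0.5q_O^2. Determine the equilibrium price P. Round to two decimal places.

Helios's profit: π_H = (407 - 1.5Q)q_H - (152q_H + (3/2)q_H²). Setting ∂π_H/∂q_H = 0: 255 - 6q_H - (3/2)(q_O) = 0.
Orion's profit: π_O = (407 - 1.5Q)q_O - (9q_O + (1/2)q_O²). Setting ∂π_O/∂q_O = 0: 398 - 4q_O - (3/2)(q_H) = 0.
Best responses: q_H = (255 - (3/2)q_O)/6, q_O = (398 - (3/2)q_H)/4.
Solving the pair: q_H = 564/29, q_O = 92.2069.
Total output Q = 111.6552, so price P = 407 - (3/2)·111.6552 = 239.5172.

239.52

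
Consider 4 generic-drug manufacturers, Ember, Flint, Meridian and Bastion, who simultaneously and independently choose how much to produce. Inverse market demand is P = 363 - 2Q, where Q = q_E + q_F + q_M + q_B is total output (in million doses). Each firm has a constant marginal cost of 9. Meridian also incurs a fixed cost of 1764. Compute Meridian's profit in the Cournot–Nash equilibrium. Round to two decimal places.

A representative firm's profit is π_i = q_i(363 - 2Q) - 9q_i.
First-order condition (treating rivals' output as given): 354 - 4q_i - 2·Σ_{j≠i} q_j = 0.
By symmetry each firm produces the same amount; substituting Σ_{j≠i} q_j = 3q_i yields q_i = 354/10 = 177/5.
Price P = 363 - 2·(708/5) = 399/5.
Meridian's profit: (399/5 - 9)·(177/5) - 1764 = 742.3200.

742.32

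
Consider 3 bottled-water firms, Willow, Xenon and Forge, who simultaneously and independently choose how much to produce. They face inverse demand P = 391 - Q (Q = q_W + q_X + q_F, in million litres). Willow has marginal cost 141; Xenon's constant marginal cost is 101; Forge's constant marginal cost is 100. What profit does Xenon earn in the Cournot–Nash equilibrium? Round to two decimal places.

Willow's profit: π_W = (391 - Q)q_W - (141q_W). Setting ∂π_W/∂q_W = 0: 250 - 2q_W - (q_X + q_F) = 0.
Xenon's profit: π_X = (391 - Q)q_X - (101q_X). Setting ∂π_X/∂q_X = 0: 290 - 2q_X - (q_W + q_F) = 0.
Forge's profit: π_F = (391 - Q)q_F - (100q_F). Setting ∂π_F/∂q_F = 0: 291 - 2q_F - (q_W + q_X) = 0.
Summing all 3 equations gives 831 − 4Q = 0, hence Q = 831/4.
Back-substituting: q_W = (250 − 831/4) = 169/4, q_X = (290 − 831/4) = 329/4, q_F = (291 − 831/4) = 333/4.
Price P = 391 - 831/4 = 733/4.
Xenon's profit: (733/4 - 101)·(329/4) = 6765.0625.

6765.06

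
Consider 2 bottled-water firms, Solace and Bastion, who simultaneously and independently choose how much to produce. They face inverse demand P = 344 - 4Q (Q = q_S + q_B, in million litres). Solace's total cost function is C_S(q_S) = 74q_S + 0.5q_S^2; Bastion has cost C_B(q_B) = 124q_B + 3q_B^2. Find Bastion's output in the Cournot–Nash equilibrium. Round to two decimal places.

Solace's profit: π_S = (344 - 4Q)q_S - (74q_S + (1/2)q_S²). Setting ∂π_S/∂q_S = 0: 270 - 9q_S - 4(q_B) = 0.
Bastion's profit: π_B = (344 - 4Q)q_B - (124q_B + 3q_B²). Setting ∂π_B/∂q_B = 0: 220 - 14q_B - 4(q_S) = 0.
So q_S = (270 - 4q_B)/9 and q_B = (220 - 4q_S)/14.
Substituting one into the other gives q_S = 290/11 and q_B = 90/11.

8.18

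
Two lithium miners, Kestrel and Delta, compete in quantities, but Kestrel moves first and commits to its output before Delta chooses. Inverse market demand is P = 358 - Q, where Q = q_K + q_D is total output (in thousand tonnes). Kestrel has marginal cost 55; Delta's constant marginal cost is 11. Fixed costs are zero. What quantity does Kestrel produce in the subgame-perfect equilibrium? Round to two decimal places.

129.50

Solve by backward induction. Given q_K, the follower Delta maximises π_D = (358 - q_K - q_D)q_D - 11q_D.
Follower FOC: 347 - q_K - 2q_D = 0, so q_D(q_K) = (347 - q_K)/2.
Kestrel substitutes q_D(q_K) into its own profit: π_K = q_K(358 - q_K - (347 - q_K)/2) - 55q_K = (369/2 - (1/2)q_K)q_K - 55q_K.
Leader FOC: 259/2 - q_K = 0, so q_K = 259/2.
Then q_D = (347 - 259/2)/2 = 435/4.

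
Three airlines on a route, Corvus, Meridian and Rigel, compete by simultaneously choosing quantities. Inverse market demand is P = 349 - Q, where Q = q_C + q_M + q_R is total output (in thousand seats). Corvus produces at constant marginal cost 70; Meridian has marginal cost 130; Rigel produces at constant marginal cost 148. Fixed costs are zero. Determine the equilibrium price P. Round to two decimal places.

174.25

Corvus's profit: π_C = (349 - Q)q_C - (70q_C). Setting ∂π_C/∂q_C = 0: 279 - 2q_C - (q_M + q_R) = 0.
Meridian's first-order condition: 219 - 2q_M - (q_C + q_R) = 0.
Rigel's first-order condition: 201 - 2q_R - (q_C + q_M) = 0.
Adding the 3 first-order conditions: 699 − 4Q = 0, so Q = 699/4.
Back-substituting: q_C = (279 − 699/4) = 417/4, q_M = (219 − 699/4) = 177/4, q_R = (201 − 699/4) = 105/4.
Total output Q = 699/4, so price P = 349 - 699/4 = 697/4.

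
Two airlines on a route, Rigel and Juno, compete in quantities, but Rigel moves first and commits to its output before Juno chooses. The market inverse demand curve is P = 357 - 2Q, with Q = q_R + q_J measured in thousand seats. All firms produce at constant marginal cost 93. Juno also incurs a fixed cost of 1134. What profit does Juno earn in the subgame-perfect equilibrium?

1044

Solve by backward induction. Given q_R, the follower Juno maximises π_J = (357 - 2q_R - 2q_J)q_J - 93q_J.
Follower FOC: 264 - 2q_R - 4q_J = 0, so q_J(q_R) = (264 - 2q_R)/4.
The leader anticipates this reaction. Substituting into P = 357 - 2Q gives P = 225 - q_R, so π_R = (225 - q_R)q_R - 93q_R.
Leader FOC: 132 - 2q_R = 0, so q_R = 66.
Then q_J = (264 - 2·66)/4 = 33.
Price P = 357 - 2·99 = 159.
Juno's profit: (159 - 93)·33 - 1134 = 1044.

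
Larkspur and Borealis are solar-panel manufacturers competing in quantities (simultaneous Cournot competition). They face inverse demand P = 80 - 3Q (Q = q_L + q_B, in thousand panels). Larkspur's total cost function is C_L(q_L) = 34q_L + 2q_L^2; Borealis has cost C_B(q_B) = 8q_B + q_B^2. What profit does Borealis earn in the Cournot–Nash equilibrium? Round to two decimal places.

Larkspur's profit: π_L = (80 - 3Q)q_L - (34q_L + 2q_L²). Setting ∂π_L/∂q_L = 0: 46 - 10q_L - 3(q_B) = 0.
Borealis's profit: π_B = (80 - 3Q)q_B - (8q_B + q_B²). Setting ∂π_B/∂q_B = 0: 72 - 8q_B - 3(q_L) = 0.
Best responses: q_L = (46 - 3q_B)/10, q_B = (72 - 3q_L)/8.
Substituting one into the other gives q_L = 152/71 and q_B = 582/71.
Price P = 80 - 3·(734/71) = 48.9859.
Borealis's profit: 48.9859·(582/71) - 8·(582/71) - (582/71)² = 268.7752.

268.78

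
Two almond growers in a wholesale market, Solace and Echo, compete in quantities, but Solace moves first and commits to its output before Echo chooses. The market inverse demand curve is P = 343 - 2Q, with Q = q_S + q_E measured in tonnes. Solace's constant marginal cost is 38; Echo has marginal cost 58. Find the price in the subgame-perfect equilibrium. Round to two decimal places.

The follower Echo best-responds to any q_S: π_E = (343 - 2Q)q_E - 58q_E.
Follower FOC: 285 - 2q_S - 4q_E = 0, so q_E(q_S) = (285 - 2q_S)/4.
The leader anticipates this reaction. Substituting into P = 343 - 2Q gives P = 401/2 - q_S, so π_S = (401/2 - q_S)q_S - 38q_S.
Leader FOC: 325/2 - 2q_S = 0, so q_S = 325/4.
Then q_E = (285 - 2·(325/4))/4 = 245/8.
Total output Q = 895/8, so price P = 343 - 2·(895/8) = 477/4.

119.25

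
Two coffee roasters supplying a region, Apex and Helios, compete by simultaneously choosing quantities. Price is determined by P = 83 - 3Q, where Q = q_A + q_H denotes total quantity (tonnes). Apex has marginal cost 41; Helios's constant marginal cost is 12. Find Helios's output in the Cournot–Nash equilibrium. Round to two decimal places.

11.11

Apex's profit: π_A = (83 - 3Q)q_A - (41q_A). Setting ∂π_A/∂q_A = 0: 42 - 6q_A - 3(q_H) = 0.
Helios's first-order condition: 71 - 6q_H - 3(q_A) = 0.
Best responses: q_A = (42 - 3q_H)/6, q_H = (71 - 3q_A)/6.
Solving the pair: q_A = 13/9, q_H = 100/9.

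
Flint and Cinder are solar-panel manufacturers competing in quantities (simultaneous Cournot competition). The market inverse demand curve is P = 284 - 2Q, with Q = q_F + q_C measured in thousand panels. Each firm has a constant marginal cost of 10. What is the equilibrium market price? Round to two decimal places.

101.33

A representative firm's profit is π_i = q_i(284 - 2Q) - 10q_i.
Setting ∂π_i/∂q_i = 0 with rivals' quantities fixed: 274 - 4q_i - 2q_j = 0.
By symmetry each firm produces the same amount; substituting q_j = q_i yields q_i = 274/6 = 137/3.
Total output Q = 274/3, so price P = 284 - 2·(274/3) = 304/3.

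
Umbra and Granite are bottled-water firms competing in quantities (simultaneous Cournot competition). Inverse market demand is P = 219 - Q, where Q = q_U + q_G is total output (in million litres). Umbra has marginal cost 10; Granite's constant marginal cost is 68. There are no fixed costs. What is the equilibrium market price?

99

Umbra's profit: π_U = (219 - Q)q_U - (10q_U). Setting ∂π_U/∂q_U = 0: 209 - 2q_U - (q_G) = 0.
Granite's first-order condition: 151 - 2q_G - (q_U) = 0.
Rearranging gives the reaction functions q_U = (209 - q_G)/2 and q_G = (151 - q_U)/2.
Substituting one into the other gives q_U = 89 and q_G = 31.
Total output Q = 120, so price P = 219 - 120 = 99.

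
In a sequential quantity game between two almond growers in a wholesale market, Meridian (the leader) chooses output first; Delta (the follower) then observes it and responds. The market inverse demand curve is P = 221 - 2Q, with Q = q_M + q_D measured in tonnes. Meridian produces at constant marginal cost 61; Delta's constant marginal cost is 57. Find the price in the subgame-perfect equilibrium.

100

The follower Delta best-responds to any q_M: π_D = (221 - 2Q)q_D - 57q_D.
Setting the follower's marginal profit to zero, 164 - 2q_M - 4q_D = 0, i.e. q_D = (164 - 2q_M)/4.
The leader anticipates this reaction. Substituting into P = 221 - 2Q gives P = 139 - q_M, so π_M = (139 - q_M)q_M - 61q_M.
The leader's first-order condition 78 - 2q_M = 0 yields q_M = 39.
Then q_D = (164 - 2·39)/4 = 43/2.
Total output Q = 121/2, so price P = 221 - 2·(121/2) = 100.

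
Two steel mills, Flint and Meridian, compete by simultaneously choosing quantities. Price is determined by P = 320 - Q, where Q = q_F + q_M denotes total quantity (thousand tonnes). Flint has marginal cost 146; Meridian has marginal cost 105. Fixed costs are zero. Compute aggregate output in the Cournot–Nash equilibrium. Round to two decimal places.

Flint's profit: π_F = (320 - Q)q_F - (146q_F). Setting ∂π_F/∂q_F = 0: 174 - 2q_F - (q_M) = 0.
Meridian's first-order condition: 215 - 2q_M - (q_F) = 0.
So q_F = (174 - q_M)/2 and q_M = (215 - q_F)/2.
Substituting one into the other gives q_F = 133/3 and q_M = 256/3.
Total output Q = 133/3 + 256/3 = 389/3.

129.67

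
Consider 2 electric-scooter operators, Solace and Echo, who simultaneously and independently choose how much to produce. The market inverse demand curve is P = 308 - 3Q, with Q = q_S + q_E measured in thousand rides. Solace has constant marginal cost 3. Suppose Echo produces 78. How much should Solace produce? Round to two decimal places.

11.83

With the rival's output fixed at 78, Solace's profit is π_S = (308 - 3·78 - 3q_S)q_S - (3q_S) = (74 - 3q_S)q_S - (3q_S).
∂π_S/∂q_S = 71 - 6q_S = 0, so q_S = 71/6.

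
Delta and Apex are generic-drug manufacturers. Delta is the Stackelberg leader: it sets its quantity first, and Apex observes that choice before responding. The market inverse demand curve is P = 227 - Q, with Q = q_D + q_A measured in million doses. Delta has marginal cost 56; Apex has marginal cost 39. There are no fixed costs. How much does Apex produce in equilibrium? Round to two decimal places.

55.50

The follower Apex best-responds to any q_D: π_A = (227 - Q)q_A - 39q_A.
Setting the follower's marginal profit to zero, 188 - q_D - 2q_A = 0, i.e. q_A = (188 - q_D)/2.
The leader anticipates this reaction. Substituting into P = 227 - Q gives P = 133 - (1/2)q_D, so π_D = (133 - (1/2)q_D)q_D - 56q_D.
The leader's first-order condition 77 - q_D = 0 yields q_D = 77.
Then q_A = (188 - 77)/2 = 111/2.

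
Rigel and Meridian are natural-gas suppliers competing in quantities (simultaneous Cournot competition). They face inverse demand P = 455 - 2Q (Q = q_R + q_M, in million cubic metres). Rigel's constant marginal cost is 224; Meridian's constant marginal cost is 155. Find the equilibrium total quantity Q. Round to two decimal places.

88.50

Rigel's profit: π_R = (455 - 2Q)q_R - (224q_R). Setting ∂π_R/∂q_R = 0: 231 - 4q_R - 2(q_M) = 0.
Meridian's first-order condition: 300 - 4q_M - 2(q_R) = 0.
So q_R = (231 - 2q_M)/4 and q_M = (300 - 2q_R)/4.
Solving the pair: q_R = 27, q_M = 123/2.
Total output Q = 27 + 123/2 = 177/2.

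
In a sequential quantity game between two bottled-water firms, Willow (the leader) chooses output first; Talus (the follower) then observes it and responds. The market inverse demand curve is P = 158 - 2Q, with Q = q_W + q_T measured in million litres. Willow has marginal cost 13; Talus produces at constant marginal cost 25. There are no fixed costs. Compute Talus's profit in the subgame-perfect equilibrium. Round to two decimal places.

Solve by backward induction. Given q_W, the follower Talus maximises π_T = (158 - 2q_W - 2q_T)q_T - 25q_T.
∂π_T/∂q_T = 133 - 2q_W - 4q_T = 0 gives the reaction function q_T = (133 - 2q_W)/4.
The leader anticipates this reaction. Substituting into P = 158 - 2Q gives P = 183/2 - q_W, so π_W = (183/2 - q_W)q_W - 13q_W.
The leader's first-order condition 157/2 - 2q_W = 0 yields q_W = 157/4.
Then q_T = (133 - 2·(157/4))/4 = 109/8.
Price P = 158 - 2·(423/8) = 209/4.
Talus's profit: (209/4 - 25)·(109/8) = 371.2813.

371.28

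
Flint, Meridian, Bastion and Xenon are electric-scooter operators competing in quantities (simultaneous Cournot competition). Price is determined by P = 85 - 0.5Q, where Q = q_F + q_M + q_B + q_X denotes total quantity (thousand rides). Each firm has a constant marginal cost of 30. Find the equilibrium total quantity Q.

88

Each firm earns π_i = (85 - 0.5Q)q_i - 30q_i.
First-order condition (treating rivals' output as given): 55 - q_i - (1/2)·Σ_{j≠i} q_j = 0.
With identical firms every q_j equals q_i, so Σ_{j≠i} q_j = 3q_i and 55 = (5/2)q_i, giving q_i = 22.
Total output Q = 22 + 22 + 22 + 22 = 88.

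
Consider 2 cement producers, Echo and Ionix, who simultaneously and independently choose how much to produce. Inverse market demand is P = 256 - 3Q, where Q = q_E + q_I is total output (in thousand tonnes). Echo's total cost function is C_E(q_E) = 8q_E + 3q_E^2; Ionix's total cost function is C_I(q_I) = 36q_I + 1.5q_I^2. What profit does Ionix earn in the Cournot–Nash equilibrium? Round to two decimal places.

Echo's profit: π_E = (256 - 3Q)q_E - (8q_E + 3q_E²). Setting ∂π_E/∂q_E = 0: 248 - 12q_E - 3(q_I) = 0.
Ionix's first-order condition: 220 - 9q_I - 3(q_E) = 0.
Rearranging gives the reaction functions q_E = (248 - 3q_I)/12 and q_I = (220 - 3q_E)/9.
Solving the pair: q_E = 524/33, q_I = 632/33.
Price P = 256 - 3·(1156/33) = 1660/11.
Ionix's profit: (1660/11)·(632/33) - 36·(632/33) - (3/2)(632/33)² = 1650.5124.

1650.51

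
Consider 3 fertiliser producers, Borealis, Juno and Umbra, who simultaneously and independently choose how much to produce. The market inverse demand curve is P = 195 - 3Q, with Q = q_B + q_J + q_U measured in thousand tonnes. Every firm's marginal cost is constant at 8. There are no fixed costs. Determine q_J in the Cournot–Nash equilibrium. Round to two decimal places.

15.58

A representative firm's profit is π_i = q_i(195 - 3Q) - 8q_i.
First-order condition (treating rivals' output as given): 187 - 6q_i - 3·Σ_{j≠i} q_j = 0.
With identical firms every q_j equals q_i, so Σ_{j≠i} q_j = 2q_i and 187 = 12q_i, giving q_i = 187/12.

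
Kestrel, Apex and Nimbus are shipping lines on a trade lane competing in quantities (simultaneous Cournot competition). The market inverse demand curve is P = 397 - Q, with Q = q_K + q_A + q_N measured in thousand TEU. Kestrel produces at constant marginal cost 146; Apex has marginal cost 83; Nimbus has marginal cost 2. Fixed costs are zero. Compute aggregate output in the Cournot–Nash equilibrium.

Kestrel's profit: π_K = (397 - Q)q_K - (146q_K). Setting ∂π_K/∂q_K = 0: 251 - 2q_K - (q_A + q_N) = 0.
Apex's profit: π_A = (397 - Q)q_A - (83q_A). Setting ∂π_A/∂q_A = 0: 314 - 2q_A - (q_K + q_N) = 0.
Nimbus's profit: π_N = (397 - Q)q_N - (2q_N). Setting ∂π_N/∂q_N = 0: 395 - 2q_N - (q_K + q_A) = 0.
Summing all 3 equations gives 960 − 4Q = 0, hence Q = 240.
Back-substituting: q_K = (251 − 240) = 11, q_A = (314 − 240) = 74, q_N = (395 − 240) = 155.
Total output Q = 11 + 74 + 155 = 240.

240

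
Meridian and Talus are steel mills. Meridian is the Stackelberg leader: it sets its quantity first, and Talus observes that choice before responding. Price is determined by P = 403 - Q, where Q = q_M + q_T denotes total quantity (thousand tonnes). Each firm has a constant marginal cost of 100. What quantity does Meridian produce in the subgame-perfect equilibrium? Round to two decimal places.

151.50

Solve by backward induction. Given q_M, the follower Talus maximises π_T = (403 - q_M - q_T)q_T - 100q_T.
Setting the follower's marginal profit to zero, 303 - q_M - 2q_T = 0, i.e. q_T = (303 - q_M)/2.
The leader anticipates this reaction. Substituting into P = 403 - Q gives P = 503/2 - (1/2)q_M, so π_M = (503/2 - (1/2)q_M)q_M - 100q_M.
Maximising: ∂π_M/∂q_M = 303/2 - q_M = 0, giving q_M = 303/2.
Then q_T = (303 - 303/2)/2 = 303/4.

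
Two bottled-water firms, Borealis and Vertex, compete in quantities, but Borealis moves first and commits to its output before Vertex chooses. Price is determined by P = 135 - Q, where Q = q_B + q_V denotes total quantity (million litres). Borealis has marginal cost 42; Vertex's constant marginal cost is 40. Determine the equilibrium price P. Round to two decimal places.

The follower Vertex best-responds to any q_B: π_V = (135 - Q)q_V - 40q_V.
∂π_V/∂q_V = 95 - q_B - 2q_V = 0 gives the reaction function q_V = (95 - q_B)/2.
Borealis substitutes q_V(q_B) into its own profit: π_B = q_B(135 - q_B - (95 - q_B)/2) - 42q_B = (175/2 - (1/2)q_B)q_B - 42q_B.
Leader FOC: 91/2 - q_B = 0, so q_B = 91/2.
Then q_V = (95 - 91/2)/2 = 99/4.
Total output Q = 281/4, so price P = 135 - 281/4 = 259/4.

64.75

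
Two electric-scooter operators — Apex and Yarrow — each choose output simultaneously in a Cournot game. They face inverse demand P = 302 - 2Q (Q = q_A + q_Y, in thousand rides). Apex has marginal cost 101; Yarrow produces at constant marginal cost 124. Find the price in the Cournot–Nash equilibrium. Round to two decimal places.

175.67

Apex's profit: π_A = (302 - 2Q)q_A - (101q_A). Setting ∂π_A/∂q_A = 0: 201 - 4q_A - 2(q_Y) = 0.
Yarrow's first-order condition: 178 - 4q_Y - 2(q_A) = 0.
Rearranging gives the reaction functions q_A = (201 - 2q_Y)/4 and q_Y = (178 - 2q_A)/4.
Substituting one into the other gives q_A = 112/3 and q_Y = 155/6.
Total output Q = 379/6, so price P = 302 - 2·(379/6) = 527/3.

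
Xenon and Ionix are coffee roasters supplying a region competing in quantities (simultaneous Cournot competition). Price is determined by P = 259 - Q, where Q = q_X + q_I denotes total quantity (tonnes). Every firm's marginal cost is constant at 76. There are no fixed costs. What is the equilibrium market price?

A representative firm's profit is π_i = q_i(259 - Q) - 76q_i.
Setting ∂π_i/∂q_i = 0 with rivals' quantities fixed: 183 - 2q_i - q_j = 0.
With identical firms every q_j equals q_i, so q_j = q_i and 183 = 3q_i, giving q_i = 61.
Total output Q = 122, so price P = 259 - 122 = 137.

137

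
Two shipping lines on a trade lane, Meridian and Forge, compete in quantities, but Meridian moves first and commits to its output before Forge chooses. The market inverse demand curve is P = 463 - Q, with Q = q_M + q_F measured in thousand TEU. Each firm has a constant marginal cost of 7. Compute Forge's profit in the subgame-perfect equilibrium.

Solve by backward induction. Given q_M, the follower Forge maximises π_F = (463 - q_M - q_F)q_F - 7q_F.
Setting the follower's marginal profit to zero, 456 - q_M - 2q_F = 0, i.e. q_F = (456 - q_M)/2.
Meridian substitutes q_F(q_M) into its own profit: π_M = q_M(463 - q_M - (456 - q_M)/2) - 7q_M = (235 - (1/2)q_M)q_M - 7q_M.
Maximising: ∂π_M/∂q_M = 228 - q_M = 0, giving q_M = 228.
Then q_F = (456 - 228)/2 = 114.
Price P = 463 - 342 = 121.
Forge's profit: (121 - 7)·114 = 12996.

12996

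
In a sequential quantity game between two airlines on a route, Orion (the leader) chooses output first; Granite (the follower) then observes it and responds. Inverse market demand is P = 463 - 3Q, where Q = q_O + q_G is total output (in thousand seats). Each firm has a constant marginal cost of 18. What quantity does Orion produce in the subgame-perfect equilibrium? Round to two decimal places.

The follower Granite best-responds to any q_O: π_G = (463 - 3Q)q_G - 18q_G.
∂π_G/∂q_G = 445 - 3q_O - 6q_G = 0 gives the reaction function q_G = (445 - 3q_O)/6.
Orion substitutes q_G(q_O) into its own profit: π_O = q_O(463 - 3q_O - (445 - 3q_O)/2) - 18q_O = (481/2 - (3/2)q_O)q_O - 18q_O.
The leader's first-order condition 445/2 - 3q_O = 0 yields q_O = 445/6.
Then q_G = (445 - 3·(445/6))/6 = 445/12.

74.17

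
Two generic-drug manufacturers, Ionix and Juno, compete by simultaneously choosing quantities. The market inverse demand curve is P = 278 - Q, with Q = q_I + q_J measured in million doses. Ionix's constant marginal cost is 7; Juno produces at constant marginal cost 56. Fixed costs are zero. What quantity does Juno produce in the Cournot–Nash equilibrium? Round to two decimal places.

Ionix's profit: π_I = (278 - Q)q_I - (7q_I). Setting ∂π_I/∂q_I = 0: 271 - 2q_I - (q_J) = 0.
Juno's profit: π_J = (278 - Q)q_J - (56q_J). Setting ∂π_J/∂q_J = 0: 222 - 2q_J - (q_I) = 0.
Best responses: q_I = (271 - q_J)/2, q_J = (222 - q_I)/2.
Solving the pair: q_I = 320/3, q_J = 173/3.

57.67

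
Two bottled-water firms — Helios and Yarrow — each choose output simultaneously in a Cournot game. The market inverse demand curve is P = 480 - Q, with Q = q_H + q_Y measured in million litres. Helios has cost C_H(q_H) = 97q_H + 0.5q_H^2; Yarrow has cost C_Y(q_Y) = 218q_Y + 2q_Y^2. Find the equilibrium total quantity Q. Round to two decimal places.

Helios's profit: π_H = (480 - Q)q_H - (97q_H + (1/2)q_H²). Setting ∂π_H/∂q_H = 0: 383 - 3q_H - (q_Y) = 0.
Yarrow's profit: π_Y = (480 - Q)q_Y - (218q_Y + 2q_Y²). Setting ∂π_Y/∂q_Y = 0: 262 - 6q_Y - (q_H) = 0.
Rearranging gives the reaction functions q_H = (383 - q_Y)/3 and q_Y = (262 - q_H)/6.
Substituting one into the other gives q_H = 119.7647 and q_Y = 403/17.
Total output Q = 119.7647 + 403/17 = 143.4706.

143.47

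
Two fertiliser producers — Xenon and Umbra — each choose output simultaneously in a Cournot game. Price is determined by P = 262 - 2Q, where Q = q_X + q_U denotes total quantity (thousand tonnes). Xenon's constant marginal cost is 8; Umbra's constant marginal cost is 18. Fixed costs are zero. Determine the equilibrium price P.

Xenon's profit: π_X = (262 - 2Q)q_X - (8q_X). Setting ∂π_X/∂q_X = 0: 254 - 4q_X - 2(q_U) = 0.
Umbra's first-order condition: 244 - 4q_U - 2(q_X) = 0.
So q_X = (254 - 2q_U)/4 and q_U = (244 - 2q_X)/4.
Substituting one into the other gives q_X = 44 and q_U = 39.
Total output Q = 83, so price P = 262 - 2·83 = 96.

96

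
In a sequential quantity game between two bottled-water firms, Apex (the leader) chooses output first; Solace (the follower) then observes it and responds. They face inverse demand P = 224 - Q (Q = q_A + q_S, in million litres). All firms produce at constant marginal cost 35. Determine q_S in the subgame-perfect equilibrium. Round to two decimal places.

47.25

Solve by backward induction. Given q_A, the follower Solace maximises π_S = (224 - q_A - q_S)q_S - 35q_S.
Setting the follower's marginal profit to zero, 189 - q_A - 2q_S = 0, i.e. q_S = (189 - q_A)/2.
The leader anticipates this reaction. Substituting into P = 224 - Q gives P = 259/2 - (1/2)q_A, so π_A = (259/2 - (1/2)q_A)q_A - 35q_A.
Leader FOC: 189/2 - q_A = 0, so q_A = 189/2.
Then q_S = (189 - 189/2)/2 = 189/4.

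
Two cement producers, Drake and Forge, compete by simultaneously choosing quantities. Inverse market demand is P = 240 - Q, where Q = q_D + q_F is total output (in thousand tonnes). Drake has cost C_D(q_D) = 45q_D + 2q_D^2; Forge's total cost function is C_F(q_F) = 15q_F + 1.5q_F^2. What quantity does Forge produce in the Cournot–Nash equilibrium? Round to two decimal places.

Drake's profit: π_D = (240 - Q)q_D - (45q_D + 2q_D²). Setting ∂π_D/∂q_D = 0: 195 - 6q_D - (q_F) = 0.
Forge's first-order condition: 225 - 5q_F - (q_D) = 0.
So q_D = (195 - q_F)/6 and q_F = (225 - q_D)/5.
Substituting one into the other gives q_D = 750/29 and q_F = 1155/29.

39.83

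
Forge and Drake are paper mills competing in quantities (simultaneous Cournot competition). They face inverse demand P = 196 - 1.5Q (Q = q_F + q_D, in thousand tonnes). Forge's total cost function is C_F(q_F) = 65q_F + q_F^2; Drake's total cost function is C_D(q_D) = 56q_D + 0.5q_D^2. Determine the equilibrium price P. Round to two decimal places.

Forge's profit: π_F = (196 - 1.5Q)q_F - (65q_F + q_F²). Setting ∂π_F/∂q_F = 0: 131 - 5q_F - (3/2)(q_D) = 0.
Drake's profit: π_D = (196 - 1.5Q)q_D - (56q_D + (1/2)q_D²). Setting ∂π_D/∂q_D = 0: 140 - 4q_D - (3/2)(q_F) = 0.
Rearranging gives the reaction functions q_F = (131 - (3/2)q_D)/5 and q_D = (140 - (3/2)q_F)/4.
Substituting one into the other gives q_F = 1256/71 and q_D = 28.3662.
Total output Q = 46.0563, so price P = 196 - (3/2)·46.0563 = 126.9155.

126.92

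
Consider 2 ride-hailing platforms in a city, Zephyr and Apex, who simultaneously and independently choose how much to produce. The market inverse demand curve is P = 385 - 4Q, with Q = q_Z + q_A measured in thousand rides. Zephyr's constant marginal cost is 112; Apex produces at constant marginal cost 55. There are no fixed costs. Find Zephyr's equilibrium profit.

1296

Zephyr's profit: π_Z = (385 - 4Q)q_Z - (112q_Z). Setting ∂π_Z/∂q_Z = 0: 273 - 8q_Z - 4(q_A) = 0.
Apex's first-order condition: 330 - 8q_A - 4(q_Z) = 0.
Rearranging gives the reaction functions q_Z = (273 - 4q_A)/8 and q_A = (330 - 4q_Z)/8.
Solving the pair: q_Z = 18, q_A = 129/4.
Price P = 385 - 4·(201/4) = 184.
Zephyr's profit: (184 - 112)·18 = 1296.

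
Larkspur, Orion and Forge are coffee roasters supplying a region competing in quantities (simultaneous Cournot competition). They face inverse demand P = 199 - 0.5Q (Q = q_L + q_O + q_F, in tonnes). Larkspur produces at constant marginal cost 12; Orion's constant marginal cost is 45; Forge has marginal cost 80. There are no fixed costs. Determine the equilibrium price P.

84

Larkspur's profit: π_L = (199 - 0.5Q)q_L - (12q_L). Setting ∂π_L/∂q_L = 0: 187 - q_L - (1/2)(q_O + q_F) = 0.
Orion's first-order condition: 154 - q_O - (1/2)(q_L + q_F) = 0.
Forge's first-order condition: 119 - q_F - (1/2)(q_L + q_O) = 0.
Adding the 3 first-order conditions: 460 − 2Q = 0, so Q = 230.
Back-substituting: q_L = (187 − 115)/(1/2) = 144, q_O = (154 − 115)/(1/2) = 78, q_F = (119 − 115)/(1/2) = 8.
Total output Q = 230, so price P = 199 - (1/2)·230 = 84.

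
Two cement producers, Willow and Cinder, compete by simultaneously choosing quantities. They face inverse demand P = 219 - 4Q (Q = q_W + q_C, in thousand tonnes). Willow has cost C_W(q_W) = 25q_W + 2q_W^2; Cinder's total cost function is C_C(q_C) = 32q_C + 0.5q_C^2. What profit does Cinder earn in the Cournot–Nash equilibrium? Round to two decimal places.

Willow's profit: π_W = (219 - 4Q)q_W - (25q_W + 2q_W²). Setting ∂π_W/∂q_W = 0: 194 - 12q_W - 4(q_C) = 0.
Cinder's first-order condition: 187 - 9q_C - 4(q_W) = 0.
Best responses: q_W = (194 - 4q_C)/12, q_C = (187 - 4q_W)/9.
Substituting one into the other gives q_W = 499/46 and q_C = 367/23.
Price P = 219 - 4·(1233/46) = 111.7826.
Cinder's profit: 111.7826·(367/23) - 32·(367/23) - (1/2)(367/23)² = 1145.7476.

1145.75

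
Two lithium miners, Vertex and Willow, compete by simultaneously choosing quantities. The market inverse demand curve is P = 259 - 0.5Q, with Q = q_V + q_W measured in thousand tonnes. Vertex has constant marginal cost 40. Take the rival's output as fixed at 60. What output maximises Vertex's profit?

With the rival's output fixed at 60, Vertex's profit is π_V = (259 - (1/2)·60 - (1/2)q_V)q_V - (40q_V) = (229 - (1/2)q_V)q_V - (40q_V).
∂π_V/∂q_V = 189 - q_V = 0, so q_V = 189.

189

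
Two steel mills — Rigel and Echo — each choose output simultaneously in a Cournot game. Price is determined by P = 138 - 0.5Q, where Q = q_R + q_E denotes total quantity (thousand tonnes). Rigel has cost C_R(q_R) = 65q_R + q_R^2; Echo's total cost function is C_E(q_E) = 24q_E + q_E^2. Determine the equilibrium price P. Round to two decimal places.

Rigel's profit: π_R = (138 - 0.5Q)q_R - (65q_R + q_R²). Setting ∂π_R/∂q_R = 0: 73 - 3q_R - (1/2)(q_E) = 0.
Echo's first-order condition: 114 - 3q_E - (1/2)(q_R) = 0.
Best responses: q_R = (73 - (1/2)q_E)/3, q_E = (114 - (1/2)q_R)/3.
Solving the pair: q_R = 648/35, q_E = 1222/35.
Total output Q = 374/7, so price P = 138 - (1/2)·(374/7) = 779/7.

111.29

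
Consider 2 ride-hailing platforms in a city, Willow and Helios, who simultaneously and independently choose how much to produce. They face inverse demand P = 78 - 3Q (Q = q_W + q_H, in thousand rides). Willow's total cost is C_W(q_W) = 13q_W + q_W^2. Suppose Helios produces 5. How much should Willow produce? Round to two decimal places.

With the rival's output fixed at 5, Willow's profit is π_W = (78 - 3·5 - 3q_W)q_W - (13q_W + q_W²) = (63 - 3q_W)q_W - (13q_W + q_W²).
∂π_W/∂q_W = 50 - 8q_W = 0, so q_W = 25/4.

6.25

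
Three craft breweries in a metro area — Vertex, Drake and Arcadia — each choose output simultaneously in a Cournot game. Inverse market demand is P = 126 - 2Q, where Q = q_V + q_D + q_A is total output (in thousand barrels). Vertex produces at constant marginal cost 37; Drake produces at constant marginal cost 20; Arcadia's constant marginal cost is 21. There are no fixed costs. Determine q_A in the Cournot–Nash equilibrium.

Vertex's profit: π_V = (126 - 2Q)q_V - (37q_V). Setting ∂π_V/∂q_V = 0: 89 - 4q_V - 2(q_D + q_A) = 0.
Drake's first-order condition: 106 - 4q_D - 2(q_V + q_A) = 0.
Arcadia's first-order condition: 105 - 4q_A - 2(q_V + q_D) = 0.
Summing all 3 equations gives 300 − 8Q = 0, hence Q = 75/2.
Back-substituting: q_V = (89 − 75)/2 = 7, q_D = (106 − 75)/2 = 31/2, q_A = (105 − 75)/2 = 15.

15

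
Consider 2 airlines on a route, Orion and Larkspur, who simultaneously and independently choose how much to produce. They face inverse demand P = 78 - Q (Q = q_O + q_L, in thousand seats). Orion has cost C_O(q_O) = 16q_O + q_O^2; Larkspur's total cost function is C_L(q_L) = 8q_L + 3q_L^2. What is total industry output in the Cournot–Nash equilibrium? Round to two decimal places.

Orion's profit: π_O = (78 - Q)q_O - (16q_O + q_O²). Setting ∂π_O/∂q_O = 0: 62 - 4q_O - (q_L) = 0.
Larkspur's profit: π_L = (78 - Q)q_L - (8q_L + 3q_L²). Setting ∂π_L/∂q_L = 0: 70 - 8q_L - (q_O) = 0.
So q_O = (62 - q_L)/4 and q_L = (70 - q_O)/8.
Substituting one into the other gives q_O = 426/31 and q_L = 218/31.
Total output Q = 426/31 + 218/31 = 644/31.

20.77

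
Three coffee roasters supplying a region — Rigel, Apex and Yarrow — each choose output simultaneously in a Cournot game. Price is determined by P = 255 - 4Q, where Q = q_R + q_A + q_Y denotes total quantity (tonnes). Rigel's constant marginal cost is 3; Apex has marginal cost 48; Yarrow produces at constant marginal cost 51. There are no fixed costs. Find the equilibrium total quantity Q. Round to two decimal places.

Rigel's profit: π_R = (255 - 4Q)q_R - (3q_R). Setting ∂π_R/∂q_R = 0: 252 - 8q_R - 4(q_A + q_Y) = 0.
Apex's profit: π_A = (255 - 4Q)q_A - (48q_A). Setting ∂π_A/∂q_A = 0: 207 - 8q_A - 4(q_R + q_Y) = 0.
Yarrow's first-order condition: 204 - 8q_Y - 4(q_R + q_A) = 0.
Adding the 3 conditions: 663 − 8Q − 8Q = 0, i.e. Q = 663/16.
Back-substituting: q_R = (252 − 663/4)/4 = 345/16, q_A = (207 − 663/4)/4 = 165/16, q_Y = (204 − 663/4)/4 = 153/16.
Total output Q = 345/16 + 165/16 + 153/16 = 663/16.

41.44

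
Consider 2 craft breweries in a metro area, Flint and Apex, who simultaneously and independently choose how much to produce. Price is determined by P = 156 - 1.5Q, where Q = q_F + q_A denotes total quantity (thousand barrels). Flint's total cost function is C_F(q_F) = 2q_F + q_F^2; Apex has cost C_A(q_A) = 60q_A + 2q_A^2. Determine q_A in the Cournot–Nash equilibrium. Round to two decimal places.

Flint's profit: π_F = (156 - 1.5Q)q_F - (2q_F + q_F²). Setting ∂π_F/∂q_F = 0: 154 - 5q_F - (3/2)(q_A) = 0.
Apex's first-order condition: 96 - 7q_A - (3/2)(q_F) = 0.
Best responses: q_F = (154 - (3/2)q_A)/5, q_A = (96 - (3/2)q_F)/7.
Substituting one into the other gives q_F = 28.5191 and q_A = 996/131.

7.60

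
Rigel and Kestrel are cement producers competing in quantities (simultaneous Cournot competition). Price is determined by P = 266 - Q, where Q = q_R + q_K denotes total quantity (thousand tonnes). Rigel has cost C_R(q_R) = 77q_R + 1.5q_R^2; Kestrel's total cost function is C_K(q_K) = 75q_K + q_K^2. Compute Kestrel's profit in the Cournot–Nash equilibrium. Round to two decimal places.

Rigel's profit: π_R = (266 - Q)q_R - (77q_R + (3/2)q_R²). Setting ∂π_R/∂q_R = 0: 189 - 5q_R - (q_K) = 0.
Kestrel's first-order condition: 191 - 4q_K - (q_R) = 0.
So q_R = (189 - q_K)/5 and q_K = (191 - q_R)/4.
Substituting one into the other gives q_R = 565/19 and q_K = 766/19.
Price P = 266 - 1331/19 = 195.9474.
Kestrel's profit: 195.9474·(766/19) - 75·(766/19) - (766/19)² = 3250.7258.

3250.73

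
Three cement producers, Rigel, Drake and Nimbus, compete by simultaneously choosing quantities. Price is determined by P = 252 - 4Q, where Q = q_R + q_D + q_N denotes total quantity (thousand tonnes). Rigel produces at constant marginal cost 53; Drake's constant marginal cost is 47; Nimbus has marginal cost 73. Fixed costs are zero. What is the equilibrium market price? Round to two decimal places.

106.25

Rigel's profit: π_R = (252 - 4Q)q_R - (53q_R). Setting ∂π_R/∂q_R = 0: 199 - 8q_R - 4(q_D + q_N) = 0.
Drake's first-order condition: 205 - 8q_D - 4(q_R + q_N) = 0.
Nimbus's profit: π_N = (252 - 4Q)q_N - (73q_N). Setting ∂π_N/∂q_N = 0: 179 - 8q_N - 4(q_R + q_D) = 0.
Summing all 3 equations gives 583 − 16Q = 0, hence Q = 583/16.
Back-substituting: q_R = (199 − 583/4)/4 = 213/16, q_D = (205 − 583/4)/4 = 237/16, q_N = (179 − 583/4)/4 = 133/16.
Total output Q = 583/16, so price P = 252 - 4·(583/16) = 425/4.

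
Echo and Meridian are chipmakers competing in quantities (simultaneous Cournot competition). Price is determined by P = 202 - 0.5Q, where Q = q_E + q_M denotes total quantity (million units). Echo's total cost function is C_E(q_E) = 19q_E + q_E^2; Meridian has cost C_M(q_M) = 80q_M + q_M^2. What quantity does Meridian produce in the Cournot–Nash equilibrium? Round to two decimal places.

Echo's profit: π_E = (202 - 0.5Q)q_E - (19q_E + q_E²). Setting ∂π_E/∂q_E = 0: 183 - 3q_E - (1/2)(q_M) = 0.
Meridian's first-order condition: 122 - 3q_M - (1/2)(q_E) = 0.
Rearranging gives the reaction functions q_E = (183 - (1/2)q_M)/3 and q_M = (122 - (1/2)q_E)/3.
Solving the pair: q_E = 1952/35, q_M = 1098/35.

31.37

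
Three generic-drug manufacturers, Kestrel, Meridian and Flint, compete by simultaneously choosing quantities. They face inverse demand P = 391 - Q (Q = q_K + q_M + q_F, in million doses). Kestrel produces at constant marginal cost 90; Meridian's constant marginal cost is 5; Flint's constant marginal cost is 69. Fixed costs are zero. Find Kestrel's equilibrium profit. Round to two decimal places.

Kestrel's profit: π_K = (391 - Q)q_K - (90q_K). Setting ∂π_K/∂q_K = 0: 301 - 2q_K - (q_M + q_F) = 0.
Meridian's profit: π_M = (391 - Q)q_M - (5q_M). Setting ∂π_M/∂q_M = 0: 386 - 2q_M - (q_K + q_F) = 0.
Flint's profit: π_F = (391 - Q)q_F - (69q_F). Setting ∂π_F/∂q_F = 0: 322 - 2q_F - (q_K + q_M) = 0.
Adding the 3 first-order conditions: 1009 − 4Q = 0, so Q = 1009/4.
Back-substituting: q_K = (301 − 1009/4) = 195/4, q_M = (386 − 1009/4) = 535/4, q_F = (322 − 1009/4) = 279/4.
Price P = 391 - 1009/4 = 555/4.
Kestrel's profit: (555/4 - 90)·(195/4) = 2376.5625.

2376.56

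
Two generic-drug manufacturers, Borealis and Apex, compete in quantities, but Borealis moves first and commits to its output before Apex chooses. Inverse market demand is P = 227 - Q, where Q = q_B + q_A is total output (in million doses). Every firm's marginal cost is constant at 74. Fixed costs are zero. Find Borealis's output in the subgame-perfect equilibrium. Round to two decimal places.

76.50

The follower Apex best-responds to any q_B: π_A = (227 - Q)q_A - 74q_A.
Setting the follower's marginal profit to zero, 153 - q_B - 2q_A = 0, i.e. q_A = (153 - q_B)/2.
Borealis substitutes q_A(q_B) into its own profit: π_B = q_B(227 - q_B - (153 - q_B)/2) - 74q_B = (301/2 - (1/2)q_B)q_B - 74q_B.
Leader FOC: 153/2 - q_B = 0, so q_B = 153/2.
Then q_A = (153 - 153/2)/2 = 153/4.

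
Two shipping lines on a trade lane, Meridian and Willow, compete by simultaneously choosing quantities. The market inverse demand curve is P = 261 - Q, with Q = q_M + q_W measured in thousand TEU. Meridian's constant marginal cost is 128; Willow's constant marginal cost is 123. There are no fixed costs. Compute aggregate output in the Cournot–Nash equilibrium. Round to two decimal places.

90.33

Meridian's profit: π_M = (261 - Q)q_M - (128q_M). Setting ∂π_M/∂q_M = 0: 133 - 2q_M - (q_W) = 0.
Willow's first-order condition: 138 - 2q_W - (q_M) = 0.
Best responses: q_M = (133 - q_W)/2, q_W = (138 - q_M)/2.
Substituting one into the other gives q_M = 128/3 and q_W = 143/3.
Total output Q = 128/3 + 143/3 = 271/3.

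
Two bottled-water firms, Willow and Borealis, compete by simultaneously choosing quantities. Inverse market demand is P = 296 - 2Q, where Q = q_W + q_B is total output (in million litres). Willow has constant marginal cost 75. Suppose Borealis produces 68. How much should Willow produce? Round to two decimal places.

21.25

With the rival's output fixed at 68, Willow's profit is π_W = (296 - 2·68 - 2q_W)q_W - (75q_W) = (160 - 2q_W)q_W - (75q_W).
∂π_W/∂q_W = 85 - 4q_W = 0, so q_W = 85/4.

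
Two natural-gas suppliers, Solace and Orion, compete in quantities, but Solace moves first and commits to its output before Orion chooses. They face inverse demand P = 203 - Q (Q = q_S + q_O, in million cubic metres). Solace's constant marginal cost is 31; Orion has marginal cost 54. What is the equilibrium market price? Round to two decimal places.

79.75

Solve by backward induction. Given q_S, the follower Orion maximises π_O = (203 - q_S - q_O)q_O - 54q_O.
∂π_O/∂q_O = 149 - q_S - 2q_O = 0 gives the reaction function q_O = (149 - q_S)/2.
Solace substitutes q_O(q_S) into its own profit: π_S = q_S(203 - q_S - (149 - q_S)/2) - 31q_S = (257/2 - (1/2)q_S)q_S - 31q_S.
Leader FOC: 195/2 - q_S = 0, so q_S = 195/2.
Then q_O = (149 - 195/2)/2 = 103/4.
Total output Q = 493/4, so price P = 203 - 493/4 = 319/4.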